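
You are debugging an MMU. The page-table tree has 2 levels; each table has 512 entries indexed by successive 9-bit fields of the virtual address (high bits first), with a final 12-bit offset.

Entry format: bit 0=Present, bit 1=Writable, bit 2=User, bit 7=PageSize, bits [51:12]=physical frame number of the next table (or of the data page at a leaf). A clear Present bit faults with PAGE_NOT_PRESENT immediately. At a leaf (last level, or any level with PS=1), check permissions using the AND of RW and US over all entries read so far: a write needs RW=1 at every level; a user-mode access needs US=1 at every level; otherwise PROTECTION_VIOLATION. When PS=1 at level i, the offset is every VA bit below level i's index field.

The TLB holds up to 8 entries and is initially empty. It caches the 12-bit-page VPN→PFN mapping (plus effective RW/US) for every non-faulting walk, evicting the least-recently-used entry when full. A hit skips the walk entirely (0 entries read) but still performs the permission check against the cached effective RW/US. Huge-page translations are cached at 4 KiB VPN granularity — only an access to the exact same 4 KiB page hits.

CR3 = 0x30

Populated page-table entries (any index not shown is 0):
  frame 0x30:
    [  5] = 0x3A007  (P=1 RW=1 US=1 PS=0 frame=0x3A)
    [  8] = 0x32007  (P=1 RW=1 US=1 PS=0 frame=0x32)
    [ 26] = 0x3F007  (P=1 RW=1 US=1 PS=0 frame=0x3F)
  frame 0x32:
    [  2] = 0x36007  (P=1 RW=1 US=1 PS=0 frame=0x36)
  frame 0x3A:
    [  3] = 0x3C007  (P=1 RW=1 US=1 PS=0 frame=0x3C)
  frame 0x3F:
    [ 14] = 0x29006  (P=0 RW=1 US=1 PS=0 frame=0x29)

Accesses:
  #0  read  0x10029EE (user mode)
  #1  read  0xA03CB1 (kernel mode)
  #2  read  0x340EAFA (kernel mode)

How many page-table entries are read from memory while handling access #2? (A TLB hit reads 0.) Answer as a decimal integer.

Trace:
#0 VA=0x10029EE (r,user):
  lvl0: tbl 0x30, slot 8 ⇒ 0x32007 (P1/RW1/US1/PS0)
  lvl1: tbl 0x32, slot 2 ⇒ 0x36007 (P1/RW1/US1/PS0)
  ✓ 0x369EE  — 2 lookups
#1 VA=0xA03CB1 (r,kernel):
  lvl0: tbl 0x30, slot 5 ⇒ 0x3A007 (P1/RW1/US1/PS0)
  lvl1: tbl 0x3A, slot 3 ⇒ 0x3C007 (P1/RW1/US1/PS0)
  ✓ 0x3CCB1  — 2 lookups
#2 VA=0x340EAFA (r,kernel):
  lvl0: tbl 0x30, slot 26 ⇒ 0x3F007 (P1/RW1/US1/PS0)
  lvl1: tbl 0x3F, slot 14 ⇒ 0x29006 (P0/RW1/US1/PS0)
  ⇒ fault: PAGE_NOT_PRESENT  — 2 lookups

Entries read for #2: 2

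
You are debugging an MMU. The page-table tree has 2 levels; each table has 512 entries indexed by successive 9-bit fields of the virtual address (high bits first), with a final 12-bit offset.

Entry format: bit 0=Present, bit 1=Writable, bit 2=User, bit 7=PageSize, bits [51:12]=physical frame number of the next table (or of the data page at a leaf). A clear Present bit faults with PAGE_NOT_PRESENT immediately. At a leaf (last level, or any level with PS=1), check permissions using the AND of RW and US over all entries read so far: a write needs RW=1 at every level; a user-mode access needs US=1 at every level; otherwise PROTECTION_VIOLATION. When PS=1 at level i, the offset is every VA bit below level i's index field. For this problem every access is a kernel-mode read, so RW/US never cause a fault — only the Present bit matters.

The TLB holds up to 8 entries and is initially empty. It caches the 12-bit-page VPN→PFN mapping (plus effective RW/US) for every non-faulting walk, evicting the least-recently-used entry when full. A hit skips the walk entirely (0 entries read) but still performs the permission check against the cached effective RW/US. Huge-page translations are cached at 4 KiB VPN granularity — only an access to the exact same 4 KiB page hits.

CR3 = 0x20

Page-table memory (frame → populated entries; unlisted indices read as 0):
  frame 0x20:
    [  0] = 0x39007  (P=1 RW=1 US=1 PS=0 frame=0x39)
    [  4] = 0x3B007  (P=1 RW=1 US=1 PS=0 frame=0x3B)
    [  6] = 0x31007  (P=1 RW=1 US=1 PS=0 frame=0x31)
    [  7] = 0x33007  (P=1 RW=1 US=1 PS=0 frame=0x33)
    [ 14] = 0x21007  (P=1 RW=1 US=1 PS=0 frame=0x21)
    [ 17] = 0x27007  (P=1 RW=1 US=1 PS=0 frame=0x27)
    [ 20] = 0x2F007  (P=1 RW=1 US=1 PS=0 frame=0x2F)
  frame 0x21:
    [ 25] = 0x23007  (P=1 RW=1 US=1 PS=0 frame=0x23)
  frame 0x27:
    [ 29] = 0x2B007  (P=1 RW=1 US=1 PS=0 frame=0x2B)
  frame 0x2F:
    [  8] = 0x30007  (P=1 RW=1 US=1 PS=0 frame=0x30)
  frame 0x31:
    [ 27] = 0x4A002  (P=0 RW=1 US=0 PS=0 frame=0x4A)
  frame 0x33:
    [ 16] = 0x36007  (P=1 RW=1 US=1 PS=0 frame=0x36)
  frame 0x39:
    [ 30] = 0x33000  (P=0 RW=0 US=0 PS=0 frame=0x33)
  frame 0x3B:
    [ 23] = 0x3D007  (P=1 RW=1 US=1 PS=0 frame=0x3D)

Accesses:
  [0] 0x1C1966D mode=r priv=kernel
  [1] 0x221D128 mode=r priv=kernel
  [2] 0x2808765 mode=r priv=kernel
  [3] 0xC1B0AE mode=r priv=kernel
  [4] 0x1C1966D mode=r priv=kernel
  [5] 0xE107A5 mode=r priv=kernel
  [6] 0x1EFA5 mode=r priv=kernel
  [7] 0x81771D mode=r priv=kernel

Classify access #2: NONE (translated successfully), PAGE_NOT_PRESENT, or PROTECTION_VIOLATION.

Per-access translation:
#0 VA=0x1C1966D (r,kernel):
  L0: frame=0x20 idx=14 entry=0x21007 [P=1 RW=1 US=1 PS=0]
  L1: frame=0x21 idx=25 entry=0x23007 [P=1 RW=1 US=1 PS=0]
  ⇒ phys 0x2366D  [2 reads]
#1 VA=0x221D128 (r,kernel):
  L0: frame=0x20 idx=17 entry=0x27007 [P=1 RW=1 US=1 PS=0]
  L1: frame=0x27 idx=29 entry=0x2B007 [P=1 RW=1 US=1 PS=0]
  ⇒ phys 0x2B128  [2 reads]
#2 VA=0x2808765 (r,kernel):
  L0: frame=0x20 idx=20 entry=0x2F007 [P=1 RW=1 US=1 PS=0]
  L1: frame=0x2F idx=8 entry=0x30007 [P=1 RW=1 US=1 PS=0]
  ⇒ phys 0x30765  [2 reads]
#3 VA=0xC1B0AE (r,kernel):
  L0: frame=0x20 idx=6 entry=0x31007 [P=1 RW=1 US=1 PS=0]
  L1: frame=0x31 idx=27 entry=0x4A002 [P=0 RW=1 US=0 PS=0]
  → PAGE_NOT_PRESENT  (2 entries read)
#4 VA=0x1C1966D (r,kernel):
  TLB hit vpn=0x1C19 → PA=0x2366D
#5 VA=0xE107A5 (r,kernel):
  L0: frame=0x20 idx=7 entry=0x33007 [P=1 RW=1 US=1 PS=0]
  L1: frame=0x33 idx=16 entry=0x36007 [P=1 RW=1 US=1 PS=0]
  ⇒ phys 0x367A5  [2 reads]
#6 VA=0x1EFA5 (r,kernel):
  L0: frame=0x20 idx=0 entry=0x39007 [P=1 RW=1 US=1 PS=0]
  L1: frame=0x39 idx=30 entry=0x33000 [P=0 RW=0 US=0 PS=0]
  → PAGE_NOT_PRESENT  (2 entries read)
#7 VA=0x81771D (r,kernel):
  L0: frame=0x20 idx=4 entry=0x3B007 [P=1 RW=1 US=1 PS=0]
  L1: frame=0x3B idx=23 entry=0x3D007 [P=1 RW=1 US=1 PS=0]
  ⇒ phys 0x3D71D  [2 reads]

Access #2 fault: NONE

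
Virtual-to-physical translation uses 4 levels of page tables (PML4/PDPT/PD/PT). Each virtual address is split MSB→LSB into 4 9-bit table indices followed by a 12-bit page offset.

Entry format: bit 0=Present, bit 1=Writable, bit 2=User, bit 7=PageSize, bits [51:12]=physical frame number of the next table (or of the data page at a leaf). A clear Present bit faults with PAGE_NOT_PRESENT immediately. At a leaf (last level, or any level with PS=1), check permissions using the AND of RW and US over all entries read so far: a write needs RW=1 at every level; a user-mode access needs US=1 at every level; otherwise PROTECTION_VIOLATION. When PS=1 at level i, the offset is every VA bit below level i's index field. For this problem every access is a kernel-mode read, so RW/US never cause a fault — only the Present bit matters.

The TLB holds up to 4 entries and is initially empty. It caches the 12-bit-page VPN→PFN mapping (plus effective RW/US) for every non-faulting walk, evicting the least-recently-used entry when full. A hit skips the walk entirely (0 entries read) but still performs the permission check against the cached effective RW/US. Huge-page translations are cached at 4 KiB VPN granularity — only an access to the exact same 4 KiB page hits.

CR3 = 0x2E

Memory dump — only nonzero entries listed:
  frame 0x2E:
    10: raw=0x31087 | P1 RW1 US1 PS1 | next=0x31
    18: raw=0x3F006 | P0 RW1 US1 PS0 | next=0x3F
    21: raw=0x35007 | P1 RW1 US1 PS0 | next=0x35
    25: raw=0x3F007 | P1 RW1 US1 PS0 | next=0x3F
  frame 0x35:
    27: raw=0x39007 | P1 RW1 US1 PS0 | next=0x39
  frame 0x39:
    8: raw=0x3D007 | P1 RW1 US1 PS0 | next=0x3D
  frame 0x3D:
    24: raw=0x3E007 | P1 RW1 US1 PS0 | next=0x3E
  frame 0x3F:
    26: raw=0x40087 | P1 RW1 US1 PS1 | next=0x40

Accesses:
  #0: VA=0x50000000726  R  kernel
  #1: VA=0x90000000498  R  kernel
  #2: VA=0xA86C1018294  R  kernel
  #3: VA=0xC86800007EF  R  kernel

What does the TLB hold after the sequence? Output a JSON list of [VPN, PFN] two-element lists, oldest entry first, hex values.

Walk each access:
#0 VA=0x50000000726 (r,kernel):
  L0: frame=0x2E idx=10 entry=0x31087 [P=1 RW=1 US=1 PS=1]
  ✓ 0x31726 (huge @L0)  — 1 lookups
#1 VA=0x90000000498 (r,kernel):
  L0: frame=0x2E idx=18 entry=0x3F006 [P=0 RW=1 US=1 PS=0]
  ⇒ fault: PAGE_NOT_PRESENT  — 1 lookups
#2 VA=0xA86C1018294 (r,kernel):
  L0: frame=0x2E idx=21 entry=0x35007 [P=1 RW=1 US=1 PS=0]
  L1: frame=0x35 idx=27 entry=0x39007 [P=1 RW=1 US=1 PS=0]
  L2: frame=0x39 idx=8 entry=0x3D007 [P=1 RW=1 US=1 PS=0]
  L3: frame=0x3D idx=24 entry=0x3E007 [P=1 RW=1 US=1 PS=0]
  ✓ 0x3E294  — 4 lookups
#3 VA=0xC86800007EF (r,kernel):
  L0: frame=0x2E idx=25 entry=0x3F007 [P=1 RW=1 US=1 PS=0]
  L1: frame=0x3F idx=26 entry=0x40087 [P=1 RW=1 US=1 PS=1]
  ✓ 0x407EF (huge @L1)  — 2 lookups

TLB: [["0x50000000", "0x31"], ["0xA86C1018", "0x3E"], ["0xC8680000", "0x40"]]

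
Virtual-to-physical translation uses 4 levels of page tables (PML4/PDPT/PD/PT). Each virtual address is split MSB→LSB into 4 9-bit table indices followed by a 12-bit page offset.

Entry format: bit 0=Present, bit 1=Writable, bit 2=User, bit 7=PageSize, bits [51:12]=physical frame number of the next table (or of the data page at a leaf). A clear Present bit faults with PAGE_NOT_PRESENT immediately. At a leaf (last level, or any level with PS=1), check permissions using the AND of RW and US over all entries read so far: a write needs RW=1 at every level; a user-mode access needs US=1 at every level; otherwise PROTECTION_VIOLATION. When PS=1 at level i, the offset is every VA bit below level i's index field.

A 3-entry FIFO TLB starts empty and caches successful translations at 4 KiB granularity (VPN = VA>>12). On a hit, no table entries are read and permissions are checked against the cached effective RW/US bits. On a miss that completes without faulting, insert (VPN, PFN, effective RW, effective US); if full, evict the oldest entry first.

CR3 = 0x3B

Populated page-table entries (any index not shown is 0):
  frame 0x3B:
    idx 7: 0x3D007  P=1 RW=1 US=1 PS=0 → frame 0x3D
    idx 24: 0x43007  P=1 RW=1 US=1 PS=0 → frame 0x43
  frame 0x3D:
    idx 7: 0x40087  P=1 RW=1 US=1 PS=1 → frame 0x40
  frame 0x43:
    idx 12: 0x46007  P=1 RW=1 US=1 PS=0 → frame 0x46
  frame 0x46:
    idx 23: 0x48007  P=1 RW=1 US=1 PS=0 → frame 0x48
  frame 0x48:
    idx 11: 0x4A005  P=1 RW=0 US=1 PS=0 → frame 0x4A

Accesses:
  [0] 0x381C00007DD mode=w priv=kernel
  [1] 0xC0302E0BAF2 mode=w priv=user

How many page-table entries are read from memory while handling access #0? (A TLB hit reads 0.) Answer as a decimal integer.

Trace:
#0 VA=0x381C00007DD (w,kernel):
  lvl0: tbl 0x3B, slot 7 ⇒ 0x3D007 (P1/RW1/US1/PS0)
  lvl1: tbl 0x3D, slot 7 ⇒ 0x40087 (P1/RW1/US1/PS1)
  ⇒ phys 0x407DD (huge @L1)  [2 reads]
#1 VA=0xC0302E0BAF2 (w,user):
  lvl0: tbl 0x3B, slot 24 ⇒ 0x43007 (P1/RW1/US1/PS0)
  lvl1: tbl 0x43, slot 12 ⇒ 0x46007 (P1/RW1/US1/PS0)
  lvl2: tbl 0x46, slot 23 ⇒ 0x48007 (P1/RW1/US1/PS0)
  lvl3: tbl 0x48, slot 11 ⇒ 0x4A005 (P1/RW0/US1/PS0)
  → PROTECTION_VIOLATION  (4 entries read)

Entries read for #0: 2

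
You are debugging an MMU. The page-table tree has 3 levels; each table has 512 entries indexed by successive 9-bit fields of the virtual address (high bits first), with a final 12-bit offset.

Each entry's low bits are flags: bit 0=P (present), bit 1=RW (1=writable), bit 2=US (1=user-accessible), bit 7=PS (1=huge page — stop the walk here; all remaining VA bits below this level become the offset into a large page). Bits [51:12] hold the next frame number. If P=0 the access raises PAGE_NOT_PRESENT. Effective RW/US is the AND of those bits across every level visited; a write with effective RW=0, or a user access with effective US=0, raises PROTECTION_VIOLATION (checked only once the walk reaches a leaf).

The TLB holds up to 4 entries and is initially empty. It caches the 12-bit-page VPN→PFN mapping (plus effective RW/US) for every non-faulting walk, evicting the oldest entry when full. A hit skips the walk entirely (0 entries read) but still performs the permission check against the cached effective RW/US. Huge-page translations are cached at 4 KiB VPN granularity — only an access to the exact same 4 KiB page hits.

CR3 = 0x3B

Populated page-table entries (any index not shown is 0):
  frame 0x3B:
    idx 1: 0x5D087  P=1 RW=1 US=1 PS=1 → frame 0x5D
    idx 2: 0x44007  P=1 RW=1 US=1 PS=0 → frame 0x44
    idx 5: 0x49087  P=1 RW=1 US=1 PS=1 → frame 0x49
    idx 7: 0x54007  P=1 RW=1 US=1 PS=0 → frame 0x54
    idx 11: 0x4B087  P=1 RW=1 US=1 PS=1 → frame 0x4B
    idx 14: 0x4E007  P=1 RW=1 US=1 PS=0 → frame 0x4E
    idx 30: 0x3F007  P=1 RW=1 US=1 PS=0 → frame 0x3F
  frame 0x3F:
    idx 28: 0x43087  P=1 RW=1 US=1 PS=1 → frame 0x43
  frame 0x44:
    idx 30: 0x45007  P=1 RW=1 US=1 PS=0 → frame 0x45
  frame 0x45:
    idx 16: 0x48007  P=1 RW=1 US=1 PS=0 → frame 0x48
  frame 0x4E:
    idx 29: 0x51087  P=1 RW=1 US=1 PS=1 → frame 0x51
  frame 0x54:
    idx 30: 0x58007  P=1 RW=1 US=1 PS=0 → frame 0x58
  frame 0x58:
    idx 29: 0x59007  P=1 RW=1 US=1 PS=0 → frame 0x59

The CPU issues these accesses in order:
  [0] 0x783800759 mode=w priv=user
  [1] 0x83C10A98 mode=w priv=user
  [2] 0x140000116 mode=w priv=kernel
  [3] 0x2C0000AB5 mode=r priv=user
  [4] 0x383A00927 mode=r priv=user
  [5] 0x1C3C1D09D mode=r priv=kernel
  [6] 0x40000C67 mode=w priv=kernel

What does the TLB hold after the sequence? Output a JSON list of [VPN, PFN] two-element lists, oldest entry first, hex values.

Walk each access:
#0 VA=0x783800759 (w,user):
  [0] read 0x3B idx=30: raw=0x3F007 flags P=1 W=1 U=1 S=0
  [1] read 0x3F idx=28: raw=0x43087 flags P=1 W=1 U=1 S=1
  ⇒ phys 0x43759 (huge @L1)  [2 reads]
#1 VA=0x83C10A98 (w,user):
  [0] read 0x3B idx=2: raw=0x44007 flags P=1 W=1 U=1 S=0
  [1] read 0x44 idx=30: raw=0x45007 flags P=1 W=1 U=1 S=0
  [2] read 0x45 idx=16: raw=0x48007 flags P=1 W=1 U=1 S=0
  ⇒ phys 0x48A98  [3 reads]
#2 VA=0x140000116 (w,kernel):
  [0] read 0x3B idx=5: raw=0x49087 flags P=1 W=1 U=1 S=1
  ⇒ phys 0x49116 (huge @L0)  [1 reads]
#3 VA=0x2C0000AB5 (r,user):
  [0] read 0x3B idx=11: raw=0x4B087 flags P=1 W=1 U=1 S=1
  ⇒ phys 0x4BAB5 (huge @L0)  [1 reads]
#4 VA=0x383A00927 (r,user):
  [0] read 0x3B idx=14: raw=0x4E007 flags P=1 W=1 U=1 S=0
  [1] read 0x4E idx=29: raw=0x51087 flags P=1 W=1 U=1 S=1
  ⇒ phys 0x51927 (huge @L1)  [2 reads]
#5 VA=0x1C3C1D09D (r,kernel):
  [0] read 0x3B idx=7: raw=0x54007 flags P=1 W=1 U=1 S=0
  [1] read 0x54 idx=30: raw=0x58007 flags P=1 W=1 U=1 S=0
  [2] read 0x58 idx=29: raw=0x59007 flags P=1 W=1 U=1 S=0
  ⇒ phys 0x5909D  [3 reads]
#6 VA=0x40000C67 (w,kernel):
  [0] read 0x3B idx=1: raw=0x5D087 flags P=1 W=1 U=1 S=1
  ⇒ phys 0x5DC67 (huge @L0)  [1 reads]

TLB: [["0x2C0000", "0x4B"], ["0x383A00", "0x51"], ["0x1C3C1D", "0x59"], ["0x40000", "0x5D"]]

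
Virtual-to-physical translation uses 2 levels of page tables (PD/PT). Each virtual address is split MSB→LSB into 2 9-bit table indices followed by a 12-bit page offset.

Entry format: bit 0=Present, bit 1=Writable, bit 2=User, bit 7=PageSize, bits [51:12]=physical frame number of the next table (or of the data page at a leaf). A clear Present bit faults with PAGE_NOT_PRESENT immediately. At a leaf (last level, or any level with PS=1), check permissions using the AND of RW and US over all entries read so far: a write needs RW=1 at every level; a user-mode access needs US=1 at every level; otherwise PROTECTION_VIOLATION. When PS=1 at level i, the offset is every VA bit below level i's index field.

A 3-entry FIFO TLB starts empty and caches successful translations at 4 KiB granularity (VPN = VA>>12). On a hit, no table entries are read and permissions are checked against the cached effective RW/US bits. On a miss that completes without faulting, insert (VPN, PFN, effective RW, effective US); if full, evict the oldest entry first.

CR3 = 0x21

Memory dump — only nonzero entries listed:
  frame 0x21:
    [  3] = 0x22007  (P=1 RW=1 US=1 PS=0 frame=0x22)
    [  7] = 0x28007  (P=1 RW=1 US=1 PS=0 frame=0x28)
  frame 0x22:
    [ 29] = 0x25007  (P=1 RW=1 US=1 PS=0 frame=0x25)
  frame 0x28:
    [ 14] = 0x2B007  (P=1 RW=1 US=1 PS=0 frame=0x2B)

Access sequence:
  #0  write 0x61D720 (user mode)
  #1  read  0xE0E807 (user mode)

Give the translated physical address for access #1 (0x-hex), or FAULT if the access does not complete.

Walk each access:
#0 VA=0x61D720 (w,user):
  L0: frame=0x21 idx=3 entry=0x22007 [P=1 RW=1 US=1 PS=0]
  L1: frame=0x22 idx=29 entry=0x25007 [P=1 RW=1 US=1 PS=0]
  ⇒ phys 0x25720  [2 reads]
#1 VA=0xE0E807 (r,user):
  L0: frame=0x21 idx=7 entry=0x28007 [P=1 RW=1 US=1 PS=0]
  L1: frame=0x28 idx=14 entry=0x2B007 [P=1 RW=1 US=1 PS=0]
  ⇒ phys 0x2B807  [2 reads]

Access #1 PA: 0x2B807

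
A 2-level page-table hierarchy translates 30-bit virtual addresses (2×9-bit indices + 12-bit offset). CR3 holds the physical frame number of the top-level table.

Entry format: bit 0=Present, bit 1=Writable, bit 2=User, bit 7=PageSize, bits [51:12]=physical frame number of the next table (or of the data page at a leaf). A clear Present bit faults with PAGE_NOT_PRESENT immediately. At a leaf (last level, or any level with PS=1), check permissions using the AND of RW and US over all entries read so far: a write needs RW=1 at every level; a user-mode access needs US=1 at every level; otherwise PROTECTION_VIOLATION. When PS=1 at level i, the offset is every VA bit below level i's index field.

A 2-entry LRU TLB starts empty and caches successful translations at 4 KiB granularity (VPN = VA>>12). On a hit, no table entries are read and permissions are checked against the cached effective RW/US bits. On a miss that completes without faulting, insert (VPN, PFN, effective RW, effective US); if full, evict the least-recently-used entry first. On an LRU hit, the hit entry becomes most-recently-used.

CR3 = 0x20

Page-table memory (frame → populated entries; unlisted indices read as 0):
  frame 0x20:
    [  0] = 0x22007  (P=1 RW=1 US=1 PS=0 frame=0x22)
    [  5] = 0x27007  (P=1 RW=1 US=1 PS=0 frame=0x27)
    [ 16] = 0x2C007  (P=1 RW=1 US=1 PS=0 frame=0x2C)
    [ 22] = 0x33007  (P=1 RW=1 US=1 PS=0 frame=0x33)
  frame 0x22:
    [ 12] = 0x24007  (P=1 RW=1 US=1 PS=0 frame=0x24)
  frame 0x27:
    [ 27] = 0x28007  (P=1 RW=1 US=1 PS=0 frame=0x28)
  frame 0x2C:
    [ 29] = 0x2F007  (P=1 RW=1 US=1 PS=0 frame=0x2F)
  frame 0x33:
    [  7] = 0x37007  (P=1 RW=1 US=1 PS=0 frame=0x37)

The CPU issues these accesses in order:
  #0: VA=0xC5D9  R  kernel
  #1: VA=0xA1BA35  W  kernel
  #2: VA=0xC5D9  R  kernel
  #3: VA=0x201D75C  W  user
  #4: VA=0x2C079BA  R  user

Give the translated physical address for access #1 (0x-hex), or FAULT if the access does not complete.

Trace:
#0 VA=0xC5D9 (r,kernel):
  [0] read 0x20 idx=0: raw=0x22007 flags P=1 W=1 U=1 S=0
  [1] read 0x22 idx=12: raw=0x24007 flags P=1 W=1 U=1 S=0
  ⇒ phys 0x245D9  [2 reads]
#1 VA=0xA1BA35 (w,kernel):
  [0] read 0x20 idx=5: raw=0x27007 flags P=1 W=1 U=1 S=0
  [1] read 0x27 idx=27: raw=0x28007 flags P=1 W=1 U=1 S=0
  ⇒ phys 0x28A35  [2 reads]
#2 VA=0xC5D9 (r,kernel):
  TLB hit vpn=0xC → PA=0x245D9
#3 VA=0x201D75C (w,user):
  [0] read 0x20 idx=16: raw=0x2C007 flags P=1 W=1 U=1 S=0
  [1] read 0x2C idx=29: raw=0x2F007 flags P=1 W=1 U=1 S=0
  ⇒ phys 0x2F75C  [2 reads]
#4 VA=0x2C079BA (r,user):
  [0] read 0x20 idx=22: raw=0x33007 flags P=1 W=1 U=1 S=0
  [1] read 0x33 idx=7: raw=0x37007 flags P=1 W=1 U=1 S=0
  ⇒ phys 0x379BA  [2 reads]

Access #1 PA: 0x28A35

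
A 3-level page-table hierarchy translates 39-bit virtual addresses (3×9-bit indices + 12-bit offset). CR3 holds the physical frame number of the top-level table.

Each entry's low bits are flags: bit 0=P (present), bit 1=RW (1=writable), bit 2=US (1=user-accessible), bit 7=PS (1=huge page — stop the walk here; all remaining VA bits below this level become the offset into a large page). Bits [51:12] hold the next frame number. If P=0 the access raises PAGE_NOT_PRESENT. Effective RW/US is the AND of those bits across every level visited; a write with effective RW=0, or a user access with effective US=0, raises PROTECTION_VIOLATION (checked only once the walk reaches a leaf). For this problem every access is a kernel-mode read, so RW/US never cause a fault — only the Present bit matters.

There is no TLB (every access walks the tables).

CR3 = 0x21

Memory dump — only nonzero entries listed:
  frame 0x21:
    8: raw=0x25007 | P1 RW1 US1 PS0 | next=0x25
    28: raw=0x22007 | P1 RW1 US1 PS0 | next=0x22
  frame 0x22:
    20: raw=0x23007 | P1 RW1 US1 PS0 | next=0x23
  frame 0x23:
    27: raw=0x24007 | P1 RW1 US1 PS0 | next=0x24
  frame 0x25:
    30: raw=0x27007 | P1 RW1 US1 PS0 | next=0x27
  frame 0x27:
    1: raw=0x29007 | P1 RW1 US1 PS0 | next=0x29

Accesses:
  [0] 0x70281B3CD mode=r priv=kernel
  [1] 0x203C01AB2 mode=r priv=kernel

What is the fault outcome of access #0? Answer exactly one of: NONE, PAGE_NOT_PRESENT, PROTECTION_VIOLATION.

Walk each access:
#0 VA=0x70281B3CD (r,kernel):
  L0: frame=0x21 idx=28 entry=0x22007 [P=1 RW=1 US=1 PS=0]
  L1: frame=0x22 idx=20 entry=0x23007 [P=1 RW=1 US=1 PS=0]
  L2: frame=0x23 idx=27 entry=0x24007 [P=1 RW=1 US=1 PS=0]
  → PA=0x243CD  (3 entries read)
#1 VA=0x203C01AB2 (r,kernel):
  L0: frame=0x21 idx=8 entry=0x25007 [P=1 RW=1 US=1 PS=0]
  L1: frame=0x25 idx=30 entry=0x27007 [P=1 RW=1 US=1 PS=0]
  L2: frame=0x27 idx=1 entry=0x29007 [P=1 RW=1 US=1 PS=0]
  → PA=0x29AB2  (3 entries read)

Access #0 fault: NONE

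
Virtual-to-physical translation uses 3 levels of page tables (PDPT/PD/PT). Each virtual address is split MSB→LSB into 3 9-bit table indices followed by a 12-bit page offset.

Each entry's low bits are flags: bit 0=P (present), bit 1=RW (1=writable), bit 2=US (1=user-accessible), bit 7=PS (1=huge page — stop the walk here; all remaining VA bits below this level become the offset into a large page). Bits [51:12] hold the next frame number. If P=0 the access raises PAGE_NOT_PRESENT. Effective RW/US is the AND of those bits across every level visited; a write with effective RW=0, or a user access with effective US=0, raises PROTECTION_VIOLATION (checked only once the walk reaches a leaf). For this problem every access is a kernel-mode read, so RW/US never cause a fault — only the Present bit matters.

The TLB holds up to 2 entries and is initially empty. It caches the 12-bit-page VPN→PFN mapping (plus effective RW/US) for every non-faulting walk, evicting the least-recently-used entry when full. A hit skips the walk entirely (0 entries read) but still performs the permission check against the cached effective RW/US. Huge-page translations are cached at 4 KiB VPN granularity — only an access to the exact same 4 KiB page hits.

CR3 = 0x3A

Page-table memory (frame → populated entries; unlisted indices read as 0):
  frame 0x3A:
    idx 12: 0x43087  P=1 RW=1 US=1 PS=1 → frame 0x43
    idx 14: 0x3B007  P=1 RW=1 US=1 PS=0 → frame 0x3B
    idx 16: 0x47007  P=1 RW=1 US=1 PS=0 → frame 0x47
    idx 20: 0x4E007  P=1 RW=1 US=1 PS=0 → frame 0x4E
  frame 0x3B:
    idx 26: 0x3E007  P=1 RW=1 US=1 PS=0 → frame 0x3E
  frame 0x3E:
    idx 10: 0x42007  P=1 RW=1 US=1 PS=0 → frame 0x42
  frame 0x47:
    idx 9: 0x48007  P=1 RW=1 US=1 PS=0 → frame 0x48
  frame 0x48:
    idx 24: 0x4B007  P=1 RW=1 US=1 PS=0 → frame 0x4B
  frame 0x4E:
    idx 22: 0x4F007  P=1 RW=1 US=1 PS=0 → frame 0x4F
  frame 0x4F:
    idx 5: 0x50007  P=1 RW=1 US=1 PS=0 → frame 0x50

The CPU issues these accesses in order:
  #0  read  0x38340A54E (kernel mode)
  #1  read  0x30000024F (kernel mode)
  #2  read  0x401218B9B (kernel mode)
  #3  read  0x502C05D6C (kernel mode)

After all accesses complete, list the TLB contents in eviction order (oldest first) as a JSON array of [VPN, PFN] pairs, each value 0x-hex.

Per-access translation:
#0 VA=0x38340A54E (r,kernel):
  [0] read 0x3A idx=14: raw=0x3B007 flags P=1 W=1 U=1 S=0
  [1] read 0x3B idx=26: raw=0x3E007 flags P=1 W=1 U=1 S=0
  [2] read 0x3E idx=10: raw=0x42007 flags P=1 W=1 U=1 S=0
  ✓ 0x4254E  — 3 lookups
#1 VA=0x30000024F (r,kernel):
  [0] read 0x3A idx=12: raw=0x43087 flags P=1 W=1 U=1 S=1
  ✓ 0x4324F (huge @L0)  — 1 lookups
#2 VA=0x401218B9B (r,kernel):
  [0] read 0x3A idx=16: raw=0x47007 flags P=1 W=1 U=1 S=0
  [1] read 0x47 idx=9: raw=0x48007 flags P=1 W=1 U=1 S=0
  [2] read 0x48 idx=24: raw=0x4B007 flags P=1 W=1 U=1 S=0
  ✓ 0x4BB9B  — 3 lookups
#3 VA=0x502C05D6C (r,kernel):
  [0] read 0x3A idx=20: raw=0x4E007 flags P=1 W=1 U=1 S=0
  [1] read 0x4E idx=22: raw=0x4F007 flags P=1 W=1 U=1 S=0
  [2] read 0x4F idx=5: raw=0x50007 flags P=1 W=1 U=1 S=0
  ✓ 0x50D6C  — 3 lookups

TLB: [["0x401218", "0x4B"], ["0x502C05", "0x50"]]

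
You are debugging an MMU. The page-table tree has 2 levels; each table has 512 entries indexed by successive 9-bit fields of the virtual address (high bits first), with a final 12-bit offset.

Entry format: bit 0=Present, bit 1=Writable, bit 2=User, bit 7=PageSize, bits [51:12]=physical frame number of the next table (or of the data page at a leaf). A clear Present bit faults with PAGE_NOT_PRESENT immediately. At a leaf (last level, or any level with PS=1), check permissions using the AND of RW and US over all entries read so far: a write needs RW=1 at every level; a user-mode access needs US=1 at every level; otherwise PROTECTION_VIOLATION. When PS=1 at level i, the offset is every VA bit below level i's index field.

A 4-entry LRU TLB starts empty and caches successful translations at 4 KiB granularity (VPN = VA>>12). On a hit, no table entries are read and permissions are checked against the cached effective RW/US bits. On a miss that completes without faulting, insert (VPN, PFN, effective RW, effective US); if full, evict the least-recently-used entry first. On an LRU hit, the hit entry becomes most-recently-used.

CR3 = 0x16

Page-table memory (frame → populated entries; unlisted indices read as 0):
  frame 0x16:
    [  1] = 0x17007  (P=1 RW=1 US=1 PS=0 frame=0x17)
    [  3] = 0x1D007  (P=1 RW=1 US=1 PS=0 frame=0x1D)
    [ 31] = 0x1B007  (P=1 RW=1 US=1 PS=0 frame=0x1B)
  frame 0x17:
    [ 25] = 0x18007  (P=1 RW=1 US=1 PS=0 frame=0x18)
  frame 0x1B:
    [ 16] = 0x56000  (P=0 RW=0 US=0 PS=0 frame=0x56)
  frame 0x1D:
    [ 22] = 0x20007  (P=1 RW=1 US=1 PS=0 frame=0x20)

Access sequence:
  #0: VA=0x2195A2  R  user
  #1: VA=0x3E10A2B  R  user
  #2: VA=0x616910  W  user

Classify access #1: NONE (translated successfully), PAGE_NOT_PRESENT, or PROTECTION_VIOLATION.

Trace:
#0 VA=0x2195A2 (r,user):
  [0] read 0x16 idx=1: raw=0x17007 flags P=1 W=1 U=1 S=0
  [1] read 0x17 idx=25: raw=0x18007 flags P=1 W=1 U=1 S=0
  ⇒ phys 0x185A2  [2 reads]
#1 VA=0x3E10A2B (r,user):
  [0] read 0x16 idx=31: raw=0x1B007 flags P=1 W=1 U=1 S=0
  [1] read 0x1B idx=16: raw=0x56000 flags P=0 W=0 U=0 S=0
  ✗ PAGE_NOT_PRESENT  [2 reads]
#2 VA=0x616910 (w,user):
  [0] read 0x16 idx=3: raw=0x1D007 flags P=1 W=1 U=1 S=0
  [1] read 0x1D idx=22: raw=0x20007 flags P=1 W=1 U=1 S=0
  ⇒ phys 0x20910  [2 reads]

Access #1 fault: PAGE_NOT_PRESENT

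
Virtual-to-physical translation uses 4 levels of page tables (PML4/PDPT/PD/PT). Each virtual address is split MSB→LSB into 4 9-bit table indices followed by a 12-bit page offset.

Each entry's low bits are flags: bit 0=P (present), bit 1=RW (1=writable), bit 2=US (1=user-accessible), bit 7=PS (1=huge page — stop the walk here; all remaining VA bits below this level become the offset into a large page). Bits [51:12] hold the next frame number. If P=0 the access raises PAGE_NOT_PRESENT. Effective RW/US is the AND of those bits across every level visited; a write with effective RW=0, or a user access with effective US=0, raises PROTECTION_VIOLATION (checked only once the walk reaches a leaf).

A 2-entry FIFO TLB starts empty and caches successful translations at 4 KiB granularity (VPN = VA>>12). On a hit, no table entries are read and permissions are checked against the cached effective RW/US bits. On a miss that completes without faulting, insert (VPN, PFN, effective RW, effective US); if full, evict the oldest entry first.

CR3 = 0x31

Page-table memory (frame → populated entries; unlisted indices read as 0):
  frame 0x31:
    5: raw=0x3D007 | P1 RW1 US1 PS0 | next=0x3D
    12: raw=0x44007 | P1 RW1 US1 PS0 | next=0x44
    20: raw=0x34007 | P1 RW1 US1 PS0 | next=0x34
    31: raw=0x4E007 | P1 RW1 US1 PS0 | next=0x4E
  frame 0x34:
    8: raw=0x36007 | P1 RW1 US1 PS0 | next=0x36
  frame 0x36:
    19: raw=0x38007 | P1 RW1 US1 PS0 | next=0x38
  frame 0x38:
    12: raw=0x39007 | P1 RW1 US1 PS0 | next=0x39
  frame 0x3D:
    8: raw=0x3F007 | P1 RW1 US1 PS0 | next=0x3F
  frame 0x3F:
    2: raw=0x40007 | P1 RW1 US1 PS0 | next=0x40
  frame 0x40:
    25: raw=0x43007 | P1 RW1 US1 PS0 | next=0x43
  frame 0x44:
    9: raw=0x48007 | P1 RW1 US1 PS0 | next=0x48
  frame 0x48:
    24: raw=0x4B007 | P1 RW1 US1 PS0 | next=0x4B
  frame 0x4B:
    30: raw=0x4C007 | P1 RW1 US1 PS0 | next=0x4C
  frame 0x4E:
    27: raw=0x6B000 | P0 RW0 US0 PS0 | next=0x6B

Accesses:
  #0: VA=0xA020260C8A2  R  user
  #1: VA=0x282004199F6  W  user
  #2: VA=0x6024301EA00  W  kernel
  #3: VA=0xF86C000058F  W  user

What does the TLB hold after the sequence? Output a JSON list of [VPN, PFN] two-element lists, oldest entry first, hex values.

Per-access translation:
#0 VA=0xA020260C8A2 (r,user):
  L0: frame=0x31 idx=20 entry=0x34007 [P=1 RW=1 US=1 PS=0]
  L1: frame=0x34 idx=8 entry=0x36007 [P=1 RW=1 US=1 PS=0]
  L2: frame=0x36 idx=19 entry=0x38007 [P=1 RW=1 US=1 PS=0]
  L3: frame=0x38 idx=12 entry=0x39007 [P=1 RW=1 US=1 PS=0]
  ✓ 0x398A2  — 4 lookups
#1 VA=0x282004199F6 (w,user):
  L0: frame=0x31 idx=5 entry=0x3D007 [P=1 RW=1 US=1 PS=0]
  L1: frame=0x3D idx=8 entry=0x3F007 [P=1 RW=1 US=1 PS=0]
  L2: frame=0x3F idx=2 entry=0x40007 [P=1 RW=1 US=1 PS=0]
  L3: frame=0x40 idx=25 entry=0x43007 [P=1 RW=1 US=1 PS=0]
  ✓ 0x439F6  — 4 lookups
#2 VA=0x6024301EA00 (w,kernel):
  L0: frame=0x31 idx=12 entry=0x44007 [P=1 RW=1 US=1 PS=0]
  L1: frame=0x44 idx=9 entry=0x48007 [P=1 RW=1 US=1 PS=0]
  L2: frame=0x48 idx=24 entry=0x4B007 [P=1 RW=1 US=1 PS=0]
  L3: frame=0x4B idx=30 entry=0x4C007 [P=1 RW=1 US=1 PS=0]
  ✓ 0x4CA00  — 4 lookups
#3 VA=0xF86C000058F (w,user):
  L0: frame=0x31 idx=31 entry=0x4E007 [P=1 RW=1 US=1 PS=0]
  L1: frame=0x4E idx=27 entry=0x6B000 [P=0 RW=0 US=0 PS=0]
  → PAGE_NOT_PRESENT  (2 entries read)

TLB: [["0x28200419", "0x43"], ["0x6024301E", "0x4C"]]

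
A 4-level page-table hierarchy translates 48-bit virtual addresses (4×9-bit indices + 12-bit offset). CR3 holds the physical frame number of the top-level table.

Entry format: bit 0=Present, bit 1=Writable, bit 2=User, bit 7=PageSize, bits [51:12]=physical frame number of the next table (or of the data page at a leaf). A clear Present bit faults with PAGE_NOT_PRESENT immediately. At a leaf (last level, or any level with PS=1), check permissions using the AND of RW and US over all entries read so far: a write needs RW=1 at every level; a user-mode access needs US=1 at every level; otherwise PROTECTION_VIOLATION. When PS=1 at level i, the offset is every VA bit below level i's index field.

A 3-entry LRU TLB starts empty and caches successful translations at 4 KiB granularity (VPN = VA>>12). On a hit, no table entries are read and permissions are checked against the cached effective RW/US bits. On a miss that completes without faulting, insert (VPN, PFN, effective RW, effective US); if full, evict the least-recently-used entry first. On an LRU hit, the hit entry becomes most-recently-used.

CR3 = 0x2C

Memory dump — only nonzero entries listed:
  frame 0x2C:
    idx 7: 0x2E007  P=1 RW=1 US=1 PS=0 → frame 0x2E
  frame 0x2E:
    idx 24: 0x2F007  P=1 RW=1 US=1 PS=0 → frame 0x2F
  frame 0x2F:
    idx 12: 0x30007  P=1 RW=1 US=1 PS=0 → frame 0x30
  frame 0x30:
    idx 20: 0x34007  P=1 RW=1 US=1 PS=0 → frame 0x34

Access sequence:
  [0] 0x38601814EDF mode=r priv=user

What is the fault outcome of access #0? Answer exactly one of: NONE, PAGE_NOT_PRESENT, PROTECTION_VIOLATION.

Trace:
#0 VA=0x38601814EDF (r,user):
  L0 @0x2C[7] → 0x2E007  P=1,RW=1,US=1,PS=0
  L1 @0x2E[24] → 0x2F007  P=1,RW=1,US=1,PS=0
  L2 @0x2F[12] → 0x30007  P=1,RW=1,US=1,PS=0
  L3 @0x30[20] → 0x34007  P=1,RW=1,US=1,PS=0
  ⇒ phys 0x34EDF  [4 reads]

Access #0 fault: NONE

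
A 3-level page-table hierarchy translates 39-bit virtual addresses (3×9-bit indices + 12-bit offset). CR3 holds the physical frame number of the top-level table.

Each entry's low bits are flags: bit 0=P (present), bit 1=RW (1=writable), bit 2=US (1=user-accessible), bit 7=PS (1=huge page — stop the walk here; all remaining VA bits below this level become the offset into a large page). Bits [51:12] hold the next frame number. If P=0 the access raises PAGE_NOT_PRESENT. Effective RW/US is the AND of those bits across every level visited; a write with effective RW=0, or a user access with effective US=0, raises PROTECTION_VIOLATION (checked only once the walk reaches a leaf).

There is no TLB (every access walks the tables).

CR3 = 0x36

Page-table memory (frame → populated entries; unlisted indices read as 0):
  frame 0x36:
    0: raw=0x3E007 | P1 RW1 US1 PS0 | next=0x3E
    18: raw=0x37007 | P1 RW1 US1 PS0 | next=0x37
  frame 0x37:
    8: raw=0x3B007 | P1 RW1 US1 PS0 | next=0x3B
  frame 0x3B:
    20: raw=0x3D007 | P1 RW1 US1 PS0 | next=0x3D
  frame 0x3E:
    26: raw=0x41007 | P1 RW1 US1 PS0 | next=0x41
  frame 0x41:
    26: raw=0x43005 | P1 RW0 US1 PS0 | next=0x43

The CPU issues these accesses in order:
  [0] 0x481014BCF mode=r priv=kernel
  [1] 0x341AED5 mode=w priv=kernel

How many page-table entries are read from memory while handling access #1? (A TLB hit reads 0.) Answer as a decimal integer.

Walk each access:
#0 VA=0x481014BCF (r,kernel):
  L0: frame=0x36 idx=18 entry=0x37007 [P=1 RW=1 US=1 PS=0]
  L1: frame=0x37 idx=8 entry=0x3B007 [P=1 RW=1 US=1 PS=0]
  L2: frame=0x3B idx=20 entry=0x3D007 [P=1 RW=1 US=1 PS=0]
  → PA=0x3DBCF  (3 entries read)
#1 VA=0x341AED5 (w,kernel):
  L0: frame=0x36 idx=0 entry=0x3E007 [P=1 RW=1 US=1 PS=0]
  L1: frame=0x3E idx=26 entry=0x41007 [P=1 RW=1 US=1 PS=0]
  L2: frame=0x41 idx=26 entry=0x43005 [P=1 RW=0 US=1 PS=0]
  ✗ PROTECTION_VIOLATION  [3 reads]

Entries read for #1: 3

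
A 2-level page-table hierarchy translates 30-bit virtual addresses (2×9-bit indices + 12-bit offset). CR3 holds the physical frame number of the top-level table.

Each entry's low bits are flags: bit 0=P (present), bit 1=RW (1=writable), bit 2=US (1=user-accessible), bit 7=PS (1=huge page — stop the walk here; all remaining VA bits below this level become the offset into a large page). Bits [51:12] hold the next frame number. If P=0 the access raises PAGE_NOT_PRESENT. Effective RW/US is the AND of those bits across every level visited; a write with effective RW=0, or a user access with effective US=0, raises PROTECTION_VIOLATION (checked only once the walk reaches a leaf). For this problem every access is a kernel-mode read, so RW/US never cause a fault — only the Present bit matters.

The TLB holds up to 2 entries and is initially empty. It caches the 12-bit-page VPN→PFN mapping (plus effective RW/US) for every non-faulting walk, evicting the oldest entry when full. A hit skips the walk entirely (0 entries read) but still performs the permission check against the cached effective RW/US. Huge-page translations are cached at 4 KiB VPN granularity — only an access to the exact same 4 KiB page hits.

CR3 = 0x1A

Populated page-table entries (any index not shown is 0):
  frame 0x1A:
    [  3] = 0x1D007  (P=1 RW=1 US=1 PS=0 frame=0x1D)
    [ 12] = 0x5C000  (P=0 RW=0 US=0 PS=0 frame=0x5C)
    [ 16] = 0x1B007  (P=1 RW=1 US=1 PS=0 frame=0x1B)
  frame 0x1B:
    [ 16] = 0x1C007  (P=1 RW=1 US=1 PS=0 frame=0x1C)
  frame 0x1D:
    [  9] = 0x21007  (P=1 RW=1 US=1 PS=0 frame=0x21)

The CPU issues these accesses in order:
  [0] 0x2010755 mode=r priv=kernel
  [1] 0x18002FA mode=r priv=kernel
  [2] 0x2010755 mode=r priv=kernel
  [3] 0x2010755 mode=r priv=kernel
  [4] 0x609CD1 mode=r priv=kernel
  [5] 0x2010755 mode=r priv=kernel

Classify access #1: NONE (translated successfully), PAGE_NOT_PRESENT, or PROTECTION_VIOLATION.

Walk each access:
#0 VA=0x2010755 (r,kernel):
  L0 @0x1A[16] → 0x1B007  P=1,RW=1,US=1,PS=0
  L1 @0x1B[16] → 0x1C007  P=1,RW=1,US=1,PS=0
  → PA=0x1C755  (2 entries read)
#1 VA=0x18002FA (r,kernel):
  L0 @0x1A[12] → 0x5C000  P=0,RW=0,US=0,PS=0
  ✗ PAGE_NOT_PRESENT  [1 reads]
#2 VA=0x2010755 (r,kernel):
  TLB hit vpn=0x2010 → PA=0x1C755
#3 VA=0x2010755 (r,kernel):
  TLB hit vpn=0x2010 → PA=0x1C755
#4 VA=0x609CD1 (r,kernel):
  L0 @0x1A[3] → 0x1D007  P=1,RW=1,US=1,PS=0
  L1 @0x1D[9] → 0x21007  P=1,RW=1,US=1,PS=0
  → PA=0x21CD1  (2 entries read)
#5 VA=0x2010755 (r,kernel):
  TLB hit vpn=0x2010 → PA=0x1C755

Access #1 fault: PAGE_NOT_PRESENT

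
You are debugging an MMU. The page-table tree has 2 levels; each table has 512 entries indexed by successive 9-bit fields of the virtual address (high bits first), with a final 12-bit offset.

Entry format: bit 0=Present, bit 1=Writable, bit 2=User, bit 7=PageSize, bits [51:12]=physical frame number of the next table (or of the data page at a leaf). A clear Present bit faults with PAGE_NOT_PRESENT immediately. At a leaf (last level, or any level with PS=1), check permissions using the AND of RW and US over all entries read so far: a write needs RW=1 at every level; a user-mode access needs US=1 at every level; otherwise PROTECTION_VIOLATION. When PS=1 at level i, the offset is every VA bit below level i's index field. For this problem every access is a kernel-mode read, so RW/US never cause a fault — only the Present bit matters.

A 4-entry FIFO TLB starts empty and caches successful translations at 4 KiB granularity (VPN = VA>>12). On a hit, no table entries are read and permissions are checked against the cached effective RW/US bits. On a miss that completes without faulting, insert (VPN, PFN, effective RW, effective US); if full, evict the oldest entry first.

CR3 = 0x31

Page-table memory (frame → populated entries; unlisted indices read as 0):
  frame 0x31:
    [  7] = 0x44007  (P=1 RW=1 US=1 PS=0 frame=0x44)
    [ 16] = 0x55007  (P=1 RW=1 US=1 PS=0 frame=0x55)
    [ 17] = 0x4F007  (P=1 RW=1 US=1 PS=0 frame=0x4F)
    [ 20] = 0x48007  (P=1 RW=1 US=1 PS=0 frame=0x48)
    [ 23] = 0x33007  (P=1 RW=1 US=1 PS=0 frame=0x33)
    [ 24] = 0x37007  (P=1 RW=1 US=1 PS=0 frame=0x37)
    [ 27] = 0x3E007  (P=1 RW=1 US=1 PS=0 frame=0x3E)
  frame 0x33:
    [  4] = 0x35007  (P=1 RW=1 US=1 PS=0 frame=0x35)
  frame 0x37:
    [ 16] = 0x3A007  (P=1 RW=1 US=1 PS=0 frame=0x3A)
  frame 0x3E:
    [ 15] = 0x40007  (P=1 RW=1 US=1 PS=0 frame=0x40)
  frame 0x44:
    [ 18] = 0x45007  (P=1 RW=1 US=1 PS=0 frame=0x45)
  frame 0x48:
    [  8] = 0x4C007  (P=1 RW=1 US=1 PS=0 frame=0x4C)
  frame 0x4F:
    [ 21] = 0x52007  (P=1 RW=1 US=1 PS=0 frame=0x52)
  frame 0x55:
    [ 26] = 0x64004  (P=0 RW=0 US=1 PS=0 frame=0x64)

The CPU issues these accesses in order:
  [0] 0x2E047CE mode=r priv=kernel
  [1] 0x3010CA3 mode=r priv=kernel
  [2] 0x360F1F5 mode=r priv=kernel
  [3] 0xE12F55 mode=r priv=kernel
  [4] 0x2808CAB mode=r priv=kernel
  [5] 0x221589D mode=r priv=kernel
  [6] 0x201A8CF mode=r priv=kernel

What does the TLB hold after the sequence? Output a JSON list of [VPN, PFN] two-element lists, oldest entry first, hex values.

Trace:
#0 VA=0x2E047CE (r,kernel):
  L0: frame=0x31 idx=23 entry=0x33007 [P=1 RW=1 US=1 PS=0]
  L1: frame=0x33 idx=4 entry=0x35007 [P=1 RW=1 US=1 PS=0]
  ⇒ phys 0x357CE  [2 reads]
#1 VA=0x3010CA3 (r,kernel):
  L0: frame=0x31 idx=24 entry=0x37007 [P=1 RW=1 US=1 PS=0]
  L1: frame=0x37 idx=16 entry=0x3A007 [P=1 RW=1 US=1 PS=0]
  ⇒ phys 0x3ACA3  [2 reads]
#2 VA=0x360F1F5 (r,kernel):
  L0: frame=0x31 idx=27 entry=0x3E007 [P=1 RW=1 US=1 PS=0]
  L1: frame=0x3E idx=15 entry=0x40007 [P=1 RW=1 US=1 PS=0]
  ⇒ phys 0x401F5  [2 reads]
#3 VA=0xE12F55 (r,kernel):
  L0: frame=0x31 idx=7 entry=0x44007 [P=1 RW=1 US=1 PS=0]
  L1: frame=0x44 idx=18 entry=0x45007 [P=1 RW=1 US=1 PS=0]
  ⇒ phys 0x45F55  [2 reads]
#4 VA=0x2808CAB (r,kernel):
  L0: frame=0x31 idx=20 entry=0x48007 [P=1 RW=1 US=1 PS=0]
  L1: frame=0x48 idx=8 entry=0x4C007 [P=1 RW=1 US=1 PS=0]
  ⇒ phys 0x4CCAB  [2 reads]
#5 VA=0x221589D (r,kernel):
  L0: frame=0x31 idx=17 entry=0x4F007 [P=1 RW=1 US=1 PS=0]
  L1: frame=0x4F idx=21 entry=0x52007 [P=1 RW=1 US=1 PS=0]
  ⇒ phys 0x5289D  [2 reads]
#6 VA=0x201A8CF (r,kernel):
  L0: frame=0x31 idx=16 entry=0x55007 [P=1 RW=1 US=1 PS=0]
  L1: frame=0x55 idx=26 entry=0x64004 [P=0 RW=0 US=1 PS=0]
  → PAGE_NOT_PRESENT  (2 entries read)

TLB: [["0x360F", "0x40"], ["0xE12", "0x45"], ["0x2808", "0x4C"], ["0x2215", "0x52"]]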